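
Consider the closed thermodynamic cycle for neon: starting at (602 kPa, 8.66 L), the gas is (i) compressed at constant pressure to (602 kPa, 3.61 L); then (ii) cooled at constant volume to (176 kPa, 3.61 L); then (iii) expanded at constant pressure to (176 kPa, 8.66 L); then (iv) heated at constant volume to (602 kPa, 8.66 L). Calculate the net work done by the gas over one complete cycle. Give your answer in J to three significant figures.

Constant-volume legs do no work.
W(i) = (602)(3.61 − 8.66) = -3040 J; W(iii) = (176)(8.66 − 3.61) = 888.8 J.
W_net = -3040 + 888.8 = -2151 J (the counter-clockwise enclosed area).

W_net ≈ -2150 J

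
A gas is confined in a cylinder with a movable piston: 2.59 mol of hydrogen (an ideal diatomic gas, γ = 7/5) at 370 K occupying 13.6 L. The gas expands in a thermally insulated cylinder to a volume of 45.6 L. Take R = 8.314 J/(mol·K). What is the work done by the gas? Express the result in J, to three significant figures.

Adiabatic: TV^(γ−1) = const with γ = 7/5.
T₂ = T₁ (V₁/V₂)^(γ−1) = 370 × (13.6/45.6)^0.4 = 370 × 0.6164 = 228.1 K.
W_by = nCᵥ(T₁ − T₂) = (2.59)(20.79)(370 − 228.1) = 7642 J.

W ≈ 7640 J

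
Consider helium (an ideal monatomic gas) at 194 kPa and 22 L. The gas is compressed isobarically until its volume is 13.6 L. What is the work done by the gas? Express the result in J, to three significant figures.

Isobaric: W = P ΔV.
W = (194 kPa)(13.6 − 22 L) = (194)(-8.4) = -1630 J.

W ≈ -1630 J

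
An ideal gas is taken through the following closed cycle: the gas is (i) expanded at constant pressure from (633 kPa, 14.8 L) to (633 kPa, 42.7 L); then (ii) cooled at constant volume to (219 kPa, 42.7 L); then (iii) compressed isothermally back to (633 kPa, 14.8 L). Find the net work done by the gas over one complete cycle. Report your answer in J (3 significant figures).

Leg (i): W = PΔV = (633)(42.7 − 14.8) = 17661 J.
Leg (ii): W = 0.
Leg (iii): W = PᵢVᵢ ln(V_f/Vᵢ) = (9351) ln(14.8/42.7) = -9908 J.
W_net = 17661 − 9908 = 7752 J.

W_net ≈ 7750 J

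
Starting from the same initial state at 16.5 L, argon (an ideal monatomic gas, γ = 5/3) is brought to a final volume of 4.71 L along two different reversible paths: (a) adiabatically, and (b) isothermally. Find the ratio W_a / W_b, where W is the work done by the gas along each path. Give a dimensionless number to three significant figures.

W_a / W_b ≈ 1.56

Path (a) adiabatic: W = P₁V₁(1 − (V₁/V₂)^(γ−1))/(γ−1) → W_a/(P₁V₁) = -1.96.
Path (b) isothermal: W = P₁V₁ ln(V₂/V₁) → W_b/(P₁V₁) = -1.254.
W_a / W_b = -1.96 / -1.254 = 1.563.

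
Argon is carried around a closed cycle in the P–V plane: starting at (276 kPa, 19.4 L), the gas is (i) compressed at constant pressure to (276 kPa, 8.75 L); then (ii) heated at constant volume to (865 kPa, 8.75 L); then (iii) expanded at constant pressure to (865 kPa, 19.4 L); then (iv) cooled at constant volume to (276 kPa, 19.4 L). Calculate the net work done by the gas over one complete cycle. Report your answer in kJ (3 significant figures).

Constant-volume legs do no work.
W(i) = (276)(8.75 − 19.4) = -2939 J; W(iii) = (865)(19.4 − 8.75) = 9212 J.
W_net = -2939 + 9212 = 6273 J (the clockwise enclosed area).

W_net ≈ 6.27 kJ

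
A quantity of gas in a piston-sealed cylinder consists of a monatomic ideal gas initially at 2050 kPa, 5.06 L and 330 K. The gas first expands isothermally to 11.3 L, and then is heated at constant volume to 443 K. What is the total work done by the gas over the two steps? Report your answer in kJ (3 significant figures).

W_total ≈ 8.33 kJ

Step 1 (isothermal): W = P₁V₁ ln(V₂/V₁) = (10373) ln(11.3/5.06) = 8334 J.
Step 2 (isochoric): W = 0 (constant volume).
W_total = 8334 + 0 = 8334 J.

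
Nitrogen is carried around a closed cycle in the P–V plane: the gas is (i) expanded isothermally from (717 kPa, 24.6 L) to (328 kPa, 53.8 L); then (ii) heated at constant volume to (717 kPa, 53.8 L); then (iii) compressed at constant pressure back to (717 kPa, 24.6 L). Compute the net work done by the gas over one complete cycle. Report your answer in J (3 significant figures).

Leg (i): W = PᵢVᵢ ln(V_f/Vᵢ) = (17638) ln(53.8/24.6) = 13802 J.
Leg (ii): W = 0.
Leg (iii): W = PΔV = (717)(24.6 − 53.8) = -20936 J.
W_net = 13802 − 20936 = -7134 J.

W_net ≈ -7130 J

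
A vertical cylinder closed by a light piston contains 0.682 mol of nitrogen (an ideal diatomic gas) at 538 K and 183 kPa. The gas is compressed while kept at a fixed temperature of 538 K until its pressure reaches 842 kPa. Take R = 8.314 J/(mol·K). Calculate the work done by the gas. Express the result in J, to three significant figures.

W ≈ -4660 J

Isothermal process: W = nRT ln(V₂/V₁) = nRT ln(P₁/P₂).
W = (0.682)(8.314)(538) × ln(183/842)
  = 3051 × ln(0.2173) = 3051 × -1.526
W_by_gas = -4656 J.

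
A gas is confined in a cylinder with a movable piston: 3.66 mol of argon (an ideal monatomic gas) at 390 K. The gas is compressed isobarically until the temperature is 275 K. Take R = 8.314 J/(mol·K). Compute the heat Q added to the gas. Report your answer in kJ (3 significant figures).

Q ≈ -8.75 kJ

Isobaric: W = nRΔT = (3.66)(8.314)(-115) = -3499 J.
ΔU = nCᵥΔT with Cᵥ = 3R/2: ΔU = (3.66)(12.47)(-115) = -5249 J.
Q = ΔU + W = -5249 − 3499 = -8748 J.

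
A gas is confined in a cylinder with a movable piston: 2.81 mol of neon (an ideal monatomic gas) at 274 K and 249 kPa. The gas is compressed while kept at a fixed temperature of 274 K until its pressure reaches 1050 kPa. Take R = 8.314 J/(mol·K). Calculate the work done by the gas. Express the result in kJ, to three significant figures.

Isothermal process: W = nRT ln(V₂/V₁) = nRT ln(P₁/P₂).
W = (2.81)(8.314)(274) × ln(249/1050)
  = 6401 × ln(0.2371) = 6401 × -1.439
W_by_gas = -9212 J.

W ≈ -9.21 kJ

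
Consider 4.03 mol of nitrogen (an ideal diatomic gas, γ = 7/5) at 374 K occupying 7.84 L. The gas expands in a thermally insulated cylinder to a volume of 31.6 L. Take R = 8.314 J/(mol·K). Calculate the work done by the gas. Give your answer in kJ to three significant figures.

W ≈ 13.4 kJ

Adiabatic: TV^(γ−1) = const with γ = 7/5.
T₂ = T₁ (V₁/V₂)^(γ−1) = 374 × (7.84/31.6)^0.4 = 374 × 0.5726 = 214.2 K.
W_by = nCᵥ(T₁ − T₂) = (4.03)(20.79)(374 − 214.2) = 13389 J.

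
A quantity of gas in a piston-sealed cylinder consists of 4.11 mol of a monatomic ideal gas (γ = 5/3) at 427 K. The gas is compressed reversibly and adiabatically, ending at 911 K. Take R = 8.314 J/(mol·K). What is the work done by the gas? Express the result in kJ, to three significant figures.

W ≈ -24.8 kJ

Adiabatic ⇒ Q = 0, so W_by = −ΔU = nCᵥ(T₁ − T₂).
Cᵥ = 3R/2 = 12.47 J/(mol·K).
W = (4.11)(12.47)(427 − 911) = -24808 J.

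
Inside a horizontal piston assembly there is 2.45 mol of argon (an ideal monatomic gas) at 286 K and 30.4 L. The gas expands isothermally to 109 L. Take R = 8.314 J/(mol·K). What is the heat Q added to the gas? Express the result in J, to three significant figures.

Isothermal ⇒ ΔU = 0, so Q = W = nRT ln(V₂/V₁).
Q = (2.45)(8.314)(286) ln(109/30.4) = 5826 × 1.277 = 7439 J.

Q ≈ 7440 J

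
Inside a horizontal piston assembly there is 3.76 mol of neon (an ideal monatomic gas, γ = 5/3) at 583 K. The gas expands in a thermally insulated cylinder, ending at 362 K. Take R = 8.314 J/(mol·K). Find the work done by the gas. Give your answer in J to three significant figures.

W ≈ 10400 J

Adiabatic ⇒ Q = 0, so W_by = −ΔU = nCᵥ(T₁ − T₂).
Cᵥ = 3R/2 = 12.47 J/(mol·K).
W = (3.76)(12.47)(583 − 362) = 10363 J.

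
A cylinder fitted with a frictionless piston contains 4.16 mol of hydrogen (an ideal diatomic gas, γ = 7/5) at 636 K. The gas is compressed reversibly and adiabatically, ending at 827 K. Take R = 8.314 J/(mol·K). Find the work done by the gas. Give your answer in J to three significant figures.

Adiabatic ⇒ Q = 0, so W_by = −ΔU = nCᵥ(T₁ − T₂).
Cᵥ = 5R/2 = 20.79 J/(mol·K).
W = (4.16)(20.79)(636 − 827) = -16515 J.

W ≈ -16500 J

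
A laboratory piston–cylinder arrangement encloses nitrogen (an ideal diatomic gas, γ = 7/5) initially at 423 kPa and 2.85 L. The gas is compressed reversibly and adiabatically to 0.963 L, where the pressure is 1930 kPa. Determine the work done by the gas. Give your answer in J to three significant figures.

W ≈ -1630 J

Adiabatic: W = (P₁V₁ − P₂V₂)/(γ − 1) with γ = 7/5.
P₁V₁ = 1206 J, P₂V₂ = 1859 J.
W = (1206 − 1859) / 0.4 = -1633 J.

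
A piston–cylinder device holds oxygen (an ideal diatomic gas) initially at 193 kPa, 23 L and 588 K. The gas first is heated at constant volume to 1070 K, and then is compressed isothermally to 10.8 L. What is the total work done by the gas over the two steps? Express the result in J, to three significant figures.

Step 1 (isochoric): W = 0 (constant volume).
After step 1: P = 351.2 kPa (V unchanged).
Step 2 (isothermal): W = P₁V₁ ln(V₂/V₁) = (8078) ln(10.8/23) = -6106 J.
W_total = 0 − 6106 = -6106 J.

W_total ≈ -6110 J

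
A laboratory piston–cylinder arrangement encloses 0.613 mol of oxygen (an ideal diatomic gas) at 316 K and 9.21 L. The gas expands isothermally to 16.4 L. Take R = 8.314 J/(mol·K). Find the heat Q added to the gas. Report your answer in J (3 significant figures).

Q ≈ 929 J

Isothermal ⇒ ΔU = 0, so Q = W = nRT ln(V₂/V₁).
Q = (0.613)(8.314)(316) ln(16.4/9.21) = 1610 × 0.577 = 929.2 J.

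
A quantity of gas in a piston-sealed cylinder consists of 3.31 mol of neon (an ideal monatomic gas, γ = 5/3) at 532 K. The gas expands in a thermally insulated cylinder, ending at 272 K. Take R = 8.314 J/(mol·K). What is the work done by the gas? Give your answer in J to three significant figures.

W ≈ 10700 J

Adiabatic ⇒ Q = 0, so W_by = −ΔU = nCᵥ(T₁ − T₂).
Cᵥ = 3R/2 = 12.47 J/(mol·K).
W = (3.31)(12.47)(532 − 272) = 10733 J.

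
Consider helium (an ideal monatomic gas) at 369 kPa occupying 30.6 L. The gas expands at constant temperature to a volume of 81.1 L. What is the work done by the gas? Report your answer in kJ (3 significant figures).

W ≈ 11.0 kJ

Isothermal: W = nRT ln(V₂/V₁) = P₁V₁ ln(V₂/V₁).
P₁V₁ = (369 kPa)(30.6 L) = 11291 J.
W = 11291 × ln(81.1/30.6) = 11291 × 0.9747
W_by_gas = 11006 J.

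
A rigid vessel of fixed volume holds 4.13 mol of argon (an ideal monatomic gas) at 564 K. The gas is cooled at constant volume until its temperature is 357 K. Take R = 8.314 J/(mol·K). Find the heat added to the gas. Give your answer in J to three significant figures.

Q ≈ -10700 J

Constant volume ⇒ W = 0, so Q = ΔU = nCᵥΔT with Cᵥ = 3R/2 = 12.47 J/(mol·K).
ΔU = (4.13)(12.47)(357 − 564) = -10662 J.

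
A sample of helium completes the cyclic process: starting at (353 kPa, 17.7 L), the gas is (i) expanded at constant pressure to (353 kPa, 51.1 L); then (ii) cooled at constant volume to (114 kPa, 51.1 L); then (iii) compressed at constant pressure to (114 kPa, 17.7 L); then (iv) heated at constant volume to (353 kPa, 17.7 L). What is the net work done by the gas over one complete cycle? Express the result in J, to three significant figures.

Constant-volume legs do no work.
W(i) = (353)(51.1 − 17.7) = 11790 J; W(iii) = (114)(17.7 − 51.1) = -3808 J.
W_net = 11790 − 3808 = 7983 J (the clockwise enclosed area).

W_net ≈ 7980 J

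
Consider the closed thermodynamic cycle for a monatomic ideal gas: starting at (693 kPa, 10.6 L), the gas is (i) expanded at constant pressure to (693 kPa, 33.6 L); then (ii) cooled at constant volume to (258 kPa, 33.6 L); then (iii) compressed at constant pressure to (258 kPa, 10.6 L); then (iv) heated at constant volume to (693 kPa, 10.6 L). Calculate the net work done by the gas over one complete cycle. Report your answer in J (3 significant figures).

W_net ≈ 10000 J

Constant-volume legs do no work.
W(i) = (693)(33.6 − 10.6) = 15939 J; W(iii) = (258)(10.6 − 33.6) = -5934 J.
W_net = 15939 − 5934 = 10005 J (the clockwise enclosed area).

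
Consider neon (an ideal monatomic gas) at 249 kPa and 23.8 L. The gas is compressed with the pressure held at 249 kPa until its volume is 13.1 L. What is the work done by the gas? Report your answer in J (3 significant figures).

W ≈ -2660 J

Isobaric: W = P ΔV.
W = (249 kPa)(13.1 − 23.8 L) = (249)(-10.7) = -2664 J.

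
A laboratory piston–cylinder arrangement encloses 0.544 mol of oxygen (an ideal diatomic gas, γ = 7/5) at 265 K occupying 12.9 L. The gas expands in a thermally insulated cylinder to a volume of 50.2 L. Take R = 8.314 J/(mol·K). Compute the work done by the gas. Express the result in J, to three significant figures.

Adiabatic: TV^(γ−1) = const with γ = 7/5.
T₂ = T₁ (V₁/V₂)^(γ−1) = 265 × (12.9/50.2)^0.4 = 265 × 0.5807 = 153.9 K.
W_by = nCᵥ(T₁ − T₂) = (0.544)(20.79)(265 − 153.9) = 1256 J.

W ≈ 1260 J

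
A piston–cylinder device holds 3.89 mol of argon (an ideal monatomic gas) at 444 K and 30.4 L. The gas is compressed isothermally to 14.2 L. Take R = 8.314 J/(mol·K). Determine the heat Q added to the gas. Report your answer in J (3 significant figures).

Isothermal ⇒ ΔU = 0, so Q = W = nRT ln(V₂/V₁).
Q = (3.89)(8.314)(444) ln(14.2/30.4) = 14360 × -0.7612 = -10931 J.

Q ≈ -10900 J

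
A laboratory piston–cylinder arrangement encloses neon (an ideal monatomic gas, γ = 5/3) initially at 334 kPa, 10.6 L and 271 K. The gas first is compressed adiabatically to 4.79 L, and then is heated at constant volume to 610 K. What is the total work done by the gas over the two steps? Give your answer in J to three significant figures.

W_total ≈ -3710 J

Step 1 (adiabatic): W = (P₁V₁ − P₂V₂)/(γ−1) = (3540 − 6012)/0.667 = -3708 J.
Step 2 (isochoric): W = 0 (constant volume).
W_total = -3708 + 0 = -3708 J.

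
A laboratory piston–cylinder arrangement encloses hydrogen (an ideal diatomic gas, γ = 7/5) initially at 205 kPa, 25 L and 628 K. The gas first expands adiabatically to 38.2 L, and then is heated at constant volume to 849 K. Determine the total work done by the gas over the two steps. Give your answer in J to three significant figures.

Step 1 (adiabatic): W = (P₁V₁ − P₂V₂)/(γ−1) = (5125 − 4326)/0.4 = 1999 J.
Step 2 (isochoric): W = 0 (constant volume).
W_total = 1999 + 0 = 1999 J.

W_total ≈ 2000 J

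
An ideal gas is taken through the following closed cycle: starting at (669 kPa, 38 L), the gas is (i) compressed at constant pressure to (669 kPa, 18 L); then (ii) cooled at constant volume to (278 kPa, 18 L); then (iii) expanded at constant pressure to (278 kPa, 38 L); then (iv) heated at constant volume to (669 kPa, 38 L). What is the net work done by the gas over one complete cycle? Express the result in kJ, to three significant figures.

W_net ≈ -7.82 kJ

Constant-volume legs do no work.
W(i) = (669)(18 − 38) = -13380 J; W(iii) = (278)(38 − 18) = 5560 J.
W_net = -13380 + 5560 = -7820 J (the counter-clockwise enclosed area).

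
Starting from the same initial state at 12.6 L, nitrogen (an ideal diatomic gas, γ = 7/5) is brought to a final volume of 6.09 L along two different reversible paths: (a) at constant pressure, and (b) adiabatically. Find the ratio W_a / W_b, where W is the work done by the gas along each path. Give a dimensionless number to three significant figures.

W_a / W_b ≈ 0.612

Path (a) isobaric: W = P₁(V₂ − V₁) → W_a/(P₁V₁) = -0.5167.
Path (b) adiabatic: W = P₁V₁(1 − (V₁/V₂)^(γ−1))/(γ−1) → W_b/(P₁V₁) = -0.8438.
W_a / W_b = -0.5167 / -0.8438 = 0.6123.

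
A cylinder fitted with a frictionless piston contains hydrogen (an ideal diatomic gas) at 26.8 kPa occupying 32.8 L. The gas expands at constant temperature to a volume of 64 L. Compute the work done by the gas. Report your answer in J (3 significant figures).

W ≈ 588 J

Isothermal: W = nRT ln(V₂/V₁) = P₁V₁ ln(V₂/V₁).
P₁V₁ = (26.8 kPa)(32.8 L) = 879 J.
W = 879 × ln(64/32.8) = 879 × 0.6685
W_by_gas = 587.6 J.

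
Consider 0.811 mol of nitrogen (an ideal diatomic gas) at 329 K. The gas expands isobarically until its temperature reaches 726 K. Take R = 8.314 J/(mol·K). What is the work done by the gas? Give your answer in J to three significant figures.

W ≈ 2680 J

Isobaric: W = P ΔV = nR ΔT.
W = (0.811)(8.314)(726 − 329) = 2677 J.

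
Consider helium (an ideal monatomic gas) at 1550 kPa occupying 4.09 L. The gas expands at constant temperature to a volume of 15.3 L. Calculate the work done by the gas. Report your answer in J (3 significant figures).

W ≈ 8360 J

Isothermal: W = nRT ln(V₂/V₁) = P₁V₁ ln(V₂/V₁).
P₁V₁ = (1550 kPa)(4.09 L) = 6340 J.
W = 6340 × ln(15.3/4.09) = 6340 × 1.319
W_by_gas = 8364 J.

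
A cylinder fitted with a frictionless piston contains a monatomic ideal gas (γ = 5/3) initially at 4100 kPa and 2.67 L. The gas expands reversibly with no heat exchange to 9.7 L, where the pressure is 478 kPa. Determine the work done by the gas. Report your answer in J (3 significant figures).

W ≈ 9470 J

Adiabatic: W = (P₁V₁ − P₂V₂)/(γ − 1) with γ = 5/3.
P₁V₁ = 10947 J, P₂V₂ = 4637 J.
W = (10947 − 4637) / 0.6667 = 9466 J.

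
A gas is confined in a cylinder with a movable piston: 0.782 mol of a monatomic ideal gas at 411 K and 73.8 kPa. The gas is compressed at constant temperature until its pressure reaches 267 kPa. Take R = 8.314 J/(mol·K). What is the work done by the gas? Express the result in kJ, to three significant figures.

W ≈ -3.44 kJ

Isothermal process: W = nRT ln(V₂/V₁) = nRT ln(P₁/P₂).
W = (0.782)(8.314)(411) × ln(73.8/267)
  = 2672 × ln(0.2764) = 2672 × -1.286
W_by_gas = -3436 J.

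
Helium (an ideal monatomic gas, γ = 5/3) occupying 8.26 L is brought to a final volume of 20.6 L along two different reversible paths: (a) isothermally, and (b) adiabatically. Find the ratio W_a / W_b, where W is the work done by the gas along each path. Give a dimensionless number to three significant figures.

Path (a) isothermal: W = P₁V₁ ln(V₂/V₁) → W_a/(P₁V₁) = 0.9139.
Path (b) adiabatic: W = P₁V₁(1 − (V₁/V₂)^(γ−1))/(γ−1) → W_b/(P₁V₁) = 0.6844.
W_a / W_b = 0.9139 / 0.6844 = 1.335.

W_a / W_b ≈ 1.34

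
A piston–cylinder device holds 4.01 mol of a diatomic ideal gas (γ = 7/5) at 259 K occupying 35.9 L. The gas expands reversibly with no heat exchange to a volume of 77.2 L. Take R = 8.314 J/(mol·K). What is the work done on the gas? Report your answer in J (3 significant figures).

Adiabatic: TV^(γ−1) = const with γ = 7/5.
T₂ = T₁ (V₁/V₂)^(γ−1) = 259 × (35.9/77.2)^0.4 = 259 × 0.7362 = 190.7 K.
W_by = nCᵥ(T₁ − T₂) = (4.01)(20.79)(259 − 190.7) = 5695 J.
Work on gas = −W_by = -5695 J.

W ≈ -5690 J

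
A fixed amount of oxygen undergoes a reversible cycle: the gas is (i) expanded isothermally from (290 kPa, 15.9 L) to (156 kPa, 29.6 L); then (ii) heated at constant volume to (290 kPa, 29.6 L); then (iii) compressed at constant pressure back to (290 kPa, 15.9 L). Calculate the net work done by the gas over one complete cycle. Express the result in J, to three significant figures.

Leg (i): W = PᵢVᵢ ln(V_f/Vᵢ) = (4611) ln(29.6/15.9) = 2866 J.
Leg (ii): W = 0.
Leg (iii): W = PΔV = (290)(15.9 − 29.6) = -3973 J.
W_net = 2866 − 3973 = -1107 J.

W_net ≈ -1110 J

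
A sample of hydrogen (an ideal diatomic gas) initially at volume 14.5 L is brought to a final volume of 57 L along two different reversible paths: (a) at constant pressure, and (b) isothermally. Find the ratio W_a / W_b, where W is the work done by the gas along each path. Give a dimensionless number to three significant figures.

W_a / W_b ≈ 2.14

Path (a) isobaric: W = P₁(V₂ − V₁) → W_a/(P₁V₁) = 2.931.
Path (b) isothermal: W = P₁V₁ ln(V₂/V₁) → W_b/(P₁V₁) = 1.369.
W_a / W_b = 2.931 / 1.369 = 2.141.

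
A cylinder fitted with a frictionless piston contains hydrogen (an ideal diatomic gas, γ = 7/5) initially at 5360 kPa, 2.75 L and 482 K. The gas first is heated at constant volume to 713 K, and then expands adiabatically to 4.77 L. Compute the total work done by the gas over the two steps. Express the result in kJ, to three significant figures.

W_total ≈ 10.8 kJ

Step 1 (isochoric): W = 0 (constant volume).
After step 1: P = 7929 kPa (V unchanged).
Step 2 (adiabatic): W = (P₁V₁ − P₂V₂)/(γ−1) = (21804 − 17493)/0.4 = 10778 J.
W_total = 0 + 10778 = 10778 J.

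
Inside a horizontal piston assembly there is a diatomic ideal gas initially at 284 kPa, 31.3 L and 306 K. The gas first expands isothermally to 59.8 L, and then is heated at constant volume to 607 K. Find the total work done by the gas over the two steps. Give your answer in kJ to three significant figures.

W_total ≈ 5.75 kJ

Step 1 (isothermal): W = P₁V₁ ln(V₂/V₁) = (8889) ln(59.8/31.3) = 5755 J.
Step 2 (isochoric): W = 0 (constant volume).
W_total = 5755 + 0 = 5755 J.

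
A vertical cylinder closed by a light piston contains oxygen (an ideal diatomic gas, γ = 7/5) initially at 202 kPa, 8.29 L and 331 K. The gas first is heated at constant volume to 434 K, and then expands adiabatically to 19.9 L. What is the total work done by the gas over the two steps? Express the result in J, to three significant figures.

W_total ≈ 1620 J

Step 1 (isochoric): W = 0 (constant volume).
After step 1: P = 264.9 kPa (V unchanged).
Step 2 (adiabatic): W = (P₁V₁ − P₂V₂)/(γ−1) = (2196 − 1547)/0.4 = 1622 J.
W_total = 0 + 1622 = 1622 J.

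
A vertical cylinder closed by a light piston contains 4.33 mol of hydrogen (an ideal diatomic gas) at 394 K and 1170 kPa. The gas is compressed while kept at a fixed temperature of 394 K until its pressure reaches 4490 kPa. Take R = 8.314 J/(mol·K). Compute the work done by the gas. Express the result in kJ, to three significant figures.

W ≈ -19.1 kJ

Isothermal process: W = nRT ln(V₂/V₁) = nRT ln(P₁/P₂).
W = (4.33)(8.314)(394) × ln(1170/4490)
  = 14184 × ln(0.2606) = 14184 × -1.345
W_by_gas = -19075 J.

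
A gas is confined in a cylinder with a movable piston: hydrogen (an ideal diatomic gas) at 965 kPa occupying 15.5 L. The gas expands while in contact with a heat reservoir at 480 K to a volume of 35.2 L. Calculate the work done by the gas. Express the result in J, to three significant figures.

Isothermal: W = nRT ln(V₂/V₁) = P₁V₁ ln(V₂/V₁).
P₁V₁ = (965 kPa)(15.5 L) = 14958 J.
W = 14958 × ln(35.2/15.5) = 14958 × 0.8202
W_by_gas = 12268 J.

W ≈ 12300 J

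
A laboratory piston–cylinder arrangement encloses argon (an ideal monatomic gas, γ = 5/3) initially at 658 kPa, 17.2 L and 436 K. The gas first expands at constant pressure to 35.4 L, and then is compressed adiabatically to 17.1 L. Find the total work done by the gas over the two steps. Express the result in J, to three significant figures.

W_total ≈ -9840 J

Step 1 (isobaric): W = PΔV = (658 kPa)(35.4 − 17.2 L) = 11976 J.
After step 1: P = 658 kPa, V = 35.4 L, T = 897.3 K.
Step 2 (adiabatic): W = (P₁V₁ − P₂V₂)/(γ−1) = (23293 − 37836)/0.667 = -21814 J.
W_total = 11976 − 21814 = -9838 J.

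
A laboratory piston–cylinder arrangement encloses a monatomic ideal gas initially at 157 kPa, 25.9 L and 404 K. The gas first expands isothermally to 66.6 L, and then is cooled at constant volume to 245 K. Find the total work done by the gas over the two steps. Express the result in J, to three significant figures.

W_total ≈ 3840 J

Step 1 (isothermal): W = P₁V₁ ln(V₂/V₁) = (4066) ln(66.6/25.9) = 3840 J.
Step 2 (isochoric): W = 0 (constant volume).
W_total = 3840 + 0 = 3840 J.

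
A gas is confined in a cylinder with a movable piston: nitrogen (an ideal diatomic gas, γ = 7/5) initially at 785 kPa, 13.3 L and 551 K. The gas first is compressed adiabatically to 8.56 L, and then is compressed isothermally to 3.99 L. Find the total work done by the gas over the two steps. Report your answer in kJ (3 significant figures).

W_total ≈ -14.5 kJ

Step 1 (adiabatic): W = (P₁V₁ − P₂V₂)/(γ−1) = (10440 − 12453)/0.4 = -5031 J.
After step 1: P = 1455 kPa, V = 8.56 L, T = 657.2 K.
Step 2 (isothermal): W = P₁V₁ ln(V₂/V₁) = (12453) ln(3.99/8.56) = -9505 J.
W_total = -5031 − 9505 = -14537 J.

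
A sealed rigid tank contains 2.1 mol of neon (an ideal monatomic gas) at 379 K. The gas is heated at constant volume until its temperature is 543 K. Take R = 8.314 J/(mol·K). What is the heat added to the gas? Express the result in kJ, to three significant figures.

Constant volume ⇒ W = 0, so Q = ΔU = nCᵥΔT with Cᵥ = 3R/2 = 12.47 J/(mol·K).
ΔU = (2.1)(12.47)(543 − 379) = 4295 J.

Q ≈ 4.30 kJ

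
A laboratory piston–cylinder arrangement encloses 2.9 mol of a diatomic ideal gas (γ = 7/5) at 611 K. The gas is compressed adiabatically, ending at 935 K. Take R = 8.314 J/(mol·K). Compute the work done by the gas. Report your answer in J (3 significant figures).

Adiabatic ⇒ Q = 0, so W_by = −ΔU = nCᵥ(T₁ − T₂).
Cᵥ = 5R/2 = 20.79 J/(mol·K).
W = (2.9)(20.79)(611 − 935) = -19530 J.

W ≈ -19500 J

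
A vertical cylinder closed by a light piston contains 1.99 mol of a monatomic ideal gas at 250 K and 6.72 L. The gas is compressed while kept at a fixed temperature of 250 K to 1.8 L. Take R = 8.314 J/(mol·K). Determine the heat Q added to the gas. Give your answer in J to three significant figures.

Q ≈ -5450 J

Isothermal ⇒ ΔU = 0, so Q = W = nRT ln(V₂/V₁).
Q = (1.99)(8.314)(250) ln(1.8/6.72) = 4136 × -1.317 = -5449 J.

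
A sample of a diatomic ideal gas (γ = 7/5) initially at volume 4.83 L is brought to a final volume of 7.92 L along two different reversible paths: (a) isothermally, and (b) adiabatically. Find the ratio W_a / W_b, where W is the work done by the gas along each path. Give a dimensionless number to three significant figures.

W_a / W_b ≈ 1.10

Path (a) isothermal: W = P₁V₁ ln(V₂/V₁) → W_a/(P₁V₁) = 0.4945.
Path (b) adiabatic: W = P₁V₁(1 − (V₁/V₂)^(γ−1))/(γ−1) → W_b/(P₁V₁) = 0.4487.
W_a / W_b = 0.4945 / 0.4487 = 1.102.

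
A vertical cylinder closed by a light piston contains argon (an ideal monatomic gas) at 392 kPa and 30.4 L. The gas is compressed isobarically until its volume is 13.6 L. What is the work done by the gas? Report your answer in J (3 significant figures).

Isobaric: W = P ΔV.
W = (392 kPa)(13.6 − 30.4 L) = (392)(-16.8) = -6586 J.

W ≈ -6590 J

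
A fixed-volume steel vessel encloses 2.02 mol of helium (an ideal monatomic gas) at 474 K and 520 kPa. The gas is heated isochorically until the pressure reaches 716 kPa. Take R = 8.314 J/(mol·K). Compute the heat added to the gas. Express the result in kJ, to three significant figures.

Constant volume ⇒ W = 0, so Q = ΔU = nCᵥΔT with Cᵥ = 3R/2 = 12.47 J/(mol·K).
At constant V, T₂/T₁ = P₂/P₁ ⇒ ΔT = T₁(P₂/P₁ − 1) = 474·(716/520 − 1) = 178.7 K.
ΔU = (2.02)(12.47)(178.7) = 4501 J.

Q ≈ 4.50 kJ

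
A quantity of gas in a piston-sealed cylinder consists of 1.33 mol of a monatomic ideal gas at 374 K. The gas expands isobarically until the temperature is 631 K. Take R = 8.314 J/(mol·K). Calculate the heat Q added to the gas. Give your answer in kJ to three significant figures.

Isobaric: W = nRΔT = (1.33)(8.314)(257) = 2842 J.
ΔU = nCᵥΔT with Cᵥ = 3R/2: ΔU = (1.33)(12.47)(257) = 4263 J.
Q = ΔU + W = 4263 + 2842 = 7105 J.

Q ≈ 7.10 kJ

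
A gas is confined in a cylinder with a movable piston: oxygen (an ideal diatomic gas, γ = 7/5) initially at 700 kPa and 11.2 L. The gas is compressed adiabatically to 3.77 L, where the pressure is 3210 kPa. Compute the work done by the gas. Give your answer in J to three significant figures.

W ≈ -10700 J

Adiabatic: W = (P₁V₁ − P₂V₂)/(γ − 1) with γ = 7/5.
P₁V₁ = 7840 J, P₂V₂ = 12102 J.
W = (7840 − 12102) / 0.4 = -10654 J.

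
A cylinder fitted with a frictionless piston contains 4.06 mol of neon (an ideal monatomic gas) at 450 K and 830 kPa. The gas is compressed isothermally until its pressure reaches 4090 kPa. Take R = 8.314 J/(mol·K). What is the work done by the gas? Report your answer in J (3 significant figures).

Isothermal process: W = nRT ln(V₂/V₁) = nRT ln(P₁/P₂).
W = (4.06)(8.314)(450) × ln(830/4090)
  = 15190 × ln(0.2029) = 15190 × -1.595
W_by_gas = -24226 J.

W ≈ -24200 J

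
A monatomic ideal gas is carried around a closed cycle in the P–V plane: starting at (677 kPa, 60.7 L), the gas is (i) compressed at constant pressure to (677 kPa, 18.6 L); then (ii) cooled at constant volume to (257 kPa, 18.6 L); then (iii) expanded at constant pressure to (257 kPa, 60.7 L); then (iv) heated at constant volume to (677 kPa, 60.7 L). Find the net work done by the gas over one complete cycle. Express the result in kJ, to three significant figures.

Constant-volume legs do no work.
W(i) = (677)(18.6 − 60.7) = -28502 J; W(iii) = (257)(60.7 − 18.6) = 10820 J.
W_net = -28502 + 10820 = -17682 J (the counter-clockwise enclosed area).

W_net ≈ -17.7 kJ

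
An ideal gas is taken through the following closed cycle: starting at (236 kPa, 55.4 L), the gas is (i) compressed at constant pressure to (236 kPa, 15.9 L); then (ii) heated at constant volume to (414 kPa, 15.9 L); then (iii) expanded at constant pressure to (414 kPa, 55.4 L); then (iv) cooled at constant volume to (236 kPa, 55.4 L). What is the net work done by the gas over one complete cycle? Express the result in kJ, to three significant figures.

W_net ≈ 7.03 kJ

Constant-volume legs do no work.
W(i) = (236)(15.9 − 55.4) = -9322 J; W(iii) = (414)(55.4 − 15.9) = 16353 J.
W_net = -9322 + 16353 = 7031 J (the clockwise enclosed area).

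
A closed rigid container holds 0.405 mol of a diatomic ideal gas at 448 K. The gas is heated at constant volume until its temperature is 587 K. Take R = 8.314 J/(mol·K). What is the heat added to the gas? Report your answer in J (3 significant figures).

Constant volume ⇒ W = 0, so Q = ΔU = nCᵥΔT with Cᵥ = 5R/2 = 20.79 J/(mol·K).
ΔU = (0.405)(20.79)(587 − 448) = 1170 J.

Q ≈ 1170 J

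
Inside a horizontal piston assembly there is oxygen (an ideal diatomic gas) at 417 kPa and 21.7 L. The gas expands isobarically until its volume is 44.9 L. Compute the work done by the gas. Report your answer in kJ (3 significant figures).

Isobaric: W = P ΔV.
W = (417 kPa)(44.9 − 21.7 L) = (417)(23.2) = 9674 J.

W ≈ 9.67 kJ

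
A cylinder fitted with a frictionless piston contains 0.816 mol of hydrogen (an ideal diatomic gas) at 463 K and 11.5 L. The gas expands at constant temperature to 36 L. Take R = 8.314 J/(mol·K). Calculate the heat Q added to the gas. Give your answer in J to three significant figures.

Isothermal ⇒ ΔU = 0, so Q = W = nRT ln(V₂/V₁).
Q = (0.816)(8.314)(463) ln(36/11.5) = 3141 × 1.141 = 3585 J.

Q ≈ 3580 J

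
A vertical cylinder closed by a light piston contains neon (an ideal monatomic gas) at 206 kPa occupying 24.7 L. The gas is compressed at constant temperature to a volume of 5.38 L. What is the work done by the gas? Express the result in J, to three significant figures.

W ≈ -7760 J

Isothermal: W = nRT ln(V₂/V₁) = P₁V₁ ln(V₂/V₁).
P₁V₁ = (206 kPa)(24.7 L) = 5088 J.
W = 5088 × ln(5.38/24.7) = 5088 × -1.524
W_by_gas = -7755 J.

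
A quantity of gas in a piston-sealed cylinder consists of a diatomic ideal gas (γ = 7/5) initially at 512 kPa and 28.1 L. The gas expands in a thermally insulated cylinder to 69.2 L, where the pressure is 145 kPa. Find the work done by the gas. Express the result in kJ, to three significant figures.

Adiabatic: W = (P₁V₁ − P₂V₂)/(γ − 1) with γ = 7/5.
P₁V₁ = 14387 J, P₂V₂ = 10034 J.
W = (14387 − 10034) / 0.4 = 10883 J.

W ≈ 10.9 kJ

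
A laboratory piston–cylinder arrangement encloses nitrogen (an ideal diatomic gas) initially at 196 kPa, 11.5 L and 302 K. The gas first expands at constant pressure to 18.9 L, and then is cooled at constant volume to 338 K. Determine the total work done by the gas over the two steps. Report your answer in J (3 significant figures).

Step 1 (isobaric): W = PΔV = (196 kPa)(18.9 − 11.5 L) = 1450 J.
Step 2 (isochoric): W = 0 (constant volume).
W_total = 1450 + 0 = 1450 J.

W_total ≈ 1450 J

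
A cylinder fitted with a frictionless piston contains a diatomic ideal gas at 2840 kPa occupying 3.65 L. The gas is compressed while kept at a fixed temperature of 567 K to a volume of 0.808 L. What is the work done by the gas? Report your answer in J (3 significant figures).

W ≈ -15600 J

Isothermal: W = nRT ln(V₂/V₁) = P₁V₁ ln(V₂/V₁).
P₁V₁ = (2840 kPa)(3.65 L) = 10366 J.
W = 10366 × ln(0.808/3.65) = 10366 × -1.508
W_by_gas = -15631 J.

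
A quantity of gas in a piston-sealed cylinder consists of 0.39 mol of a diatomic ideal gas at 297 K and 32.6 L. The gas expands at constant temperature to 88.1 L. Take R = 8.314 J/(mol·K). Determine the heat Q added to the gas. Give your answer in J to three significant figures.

Isothermal ⇒ ΔU = 0, so Q = W = nRT ln(V₂/V₁).
Q = (0.39)(8.314)(297) ln(88.1/32.6) = 963 × 0.9942 = 957.4 J.

Q ≈ 957 J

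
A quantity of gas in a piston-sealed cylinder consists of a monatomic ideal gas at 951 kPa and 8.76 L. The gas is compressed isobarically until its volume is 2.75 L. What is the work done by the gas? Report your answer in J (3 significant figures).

W ≈ -5720 J

Isobaric: W = P ΔV.
W = (951 kPa)(2.75 − 8.76 L) = (951)(-6.01) = -5716 J.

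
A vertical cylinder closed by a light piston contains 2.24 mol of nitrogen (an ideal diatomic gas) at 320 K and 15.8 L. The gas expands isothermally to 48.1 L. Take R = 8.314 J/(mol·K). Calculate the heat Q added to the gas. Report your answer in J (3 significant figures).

Isothermal ⇒ ΔU = 0, so Q = W = nRT ln(V₂/V₁).
Q = (2.24)(8.314)(320) ln(48.1/15.8) = 5959 × 1.113 = 6635 J.

Q ≈ 6630 J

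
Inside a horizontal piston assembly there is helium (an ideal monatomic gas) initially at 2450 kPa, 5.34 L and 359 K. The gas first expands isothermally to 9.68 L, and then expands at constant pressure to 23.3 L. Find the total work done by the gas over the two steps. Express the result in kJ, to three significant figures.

W_total ≈ 26.2 kJ

Step 1 (isothermal): W = P₁V₁ ln(V₂/V₁) = (13083) ln(9.68/5.34) = 7782 J.
After step 1: P = 1352 kPa, V = 9.68 L, T = 359 K.
Step 2 (isobaric): W = PΔV = (1352 kPa)(23.3 − 9.68 L) = 18408 J.
W_total = 7782 + 18408 = 26190 J.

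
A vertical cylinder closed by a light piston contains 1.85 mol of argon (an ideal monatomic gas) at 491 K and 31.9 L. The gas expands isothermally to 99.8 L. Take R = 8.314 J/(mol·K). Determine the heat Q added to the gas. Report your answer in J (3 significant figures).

Isothermal ⇒ ΔU = 0, so Q = W = nRT ln(V₂/V₁).
Q = (1.85)(8.314)(491) ln(99.8/31.9) = 7552 × 1.141 = 8614 J.

Q ≈ 8610 J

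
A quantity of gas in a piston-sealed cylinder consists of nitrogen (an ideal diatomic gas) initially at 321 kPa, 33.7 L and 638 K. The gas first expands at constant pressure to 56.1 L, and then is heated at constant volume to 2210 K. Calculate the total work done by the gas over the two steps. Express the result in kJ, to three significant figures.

W_total ≈ 7.19 kJ

Step 1 (isobaric): W = PΔV = (321 kPa)(56.1 − 33.7 L) = 7190 J.
Step 2 (isochoric): W = 0 (constant volume).
W_total = 7190 + 0 = 7190 J.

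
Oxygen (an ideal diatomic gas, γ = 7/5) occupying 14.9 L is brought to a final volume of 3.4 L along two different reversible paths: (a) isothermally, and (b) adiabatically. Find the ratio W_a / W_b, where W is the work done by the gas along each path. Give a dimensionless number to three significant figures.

W_a / W_b ≈ 0.733

Path (a) isothermal: W = P₁V₁ ln(V₂/V₁) → W_a/(P₁V₁) = -1.478.
Path (b) adiabatic: W = P₁V₁(1 − (V₁/V₂)^(γ−1))/(γ−1) → W_b/(P₁V₁) = -2.015.
W_a / W_b = -1.478 / -2.015 = 0.7334.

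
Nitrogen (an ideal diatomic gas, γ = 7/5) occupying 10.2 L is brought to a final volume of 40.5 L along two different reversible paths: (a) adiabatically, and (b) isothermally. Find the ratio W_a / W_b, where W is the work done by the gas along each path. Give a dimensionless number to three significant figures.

W_a / W_b ≈ 0.769

Path (a) adiabatic: W = P₁V₁(1 − (V₁/V₂)^(γ−1))/(γ−1) → W_a/(P₁V₁) = 1.06.
Path (b) isothermal: W = P₁V₁ ln(V₂/V₁) → W_b/(P₁V₁) = 1.379.
W_a / W_b = 1.06 / 1.379 = 0.7686.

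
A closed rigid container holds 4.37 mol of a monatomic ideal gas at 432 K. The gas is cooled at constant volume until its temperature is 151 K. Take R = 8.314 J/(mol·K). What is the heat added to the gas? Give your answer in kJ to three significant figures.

Q ≈ -15.3 kJ

Constant volume ⇒ W = 0, so Q = ΔU = nCᵥΔT with Cᵥ = 3R/2 = 12.47 J/(mol·K).
ΔU = (4.37)(12.47)(151 − 432) = -15314 J.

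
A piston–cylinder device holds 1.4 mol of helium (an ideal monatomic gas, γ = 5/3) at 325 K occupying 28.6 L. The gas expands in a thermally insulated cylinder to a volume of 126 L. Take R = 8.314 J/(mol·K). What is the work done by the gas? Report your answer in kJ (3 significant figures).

Adiabatic: TV^(γ−1) = const with γ = 5/3.
T₂ = T₁ (V₁/V₂)^(γ−1) = 325 × (28.6/126)^0.667 = 325 × 0.3721 = 120.9 K.
W_by = nCᵥ(T₁ − T₂) = (1.4)(12.47)(325 − 120.9) = 3563 J.

W ≈ 3.56 kJ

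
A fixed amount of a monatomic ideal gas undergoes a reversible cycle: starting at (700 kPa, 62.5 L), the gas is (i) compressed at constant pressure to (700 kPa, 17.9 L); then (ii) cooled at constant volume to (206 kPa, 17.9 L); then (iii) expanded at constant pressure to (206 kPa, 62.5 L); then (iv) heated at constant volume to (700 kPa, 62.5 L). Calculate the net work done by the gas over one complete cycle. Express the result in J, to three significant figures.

W_net ≈ -22000 J

Constant-volume legs do no work.
W(i) = (700)(17.9 − 62.5) = -31220 J; W(iii) = (206)(62.5 − 17.9) = 9188 J.
W_net = -31220 + 9188 = -22032 J (the counter-clockwise enclosed area).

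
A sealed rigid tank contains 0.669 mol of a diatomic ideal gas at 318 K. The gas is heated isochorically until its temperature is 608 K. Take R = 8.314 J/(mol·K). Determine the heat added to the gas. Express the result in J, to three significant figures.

Constant volume ⇒ W = 0, so Q = ΔU = nCᵥΔT with Cᵥ = 5R/2 = 20.79 J/(mol·K).
ΔU = (0.669)(20.79)(608 − 318) = 4032 J.

Q ≈ 4030 J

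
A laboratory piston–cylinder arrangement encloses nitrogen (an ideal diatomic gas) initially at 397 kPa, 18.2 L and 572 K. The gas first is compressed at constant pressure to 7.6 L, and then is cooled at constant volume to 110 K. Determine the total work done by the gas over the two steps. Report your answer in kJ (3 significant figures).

W_total ≈ -4.21 kJ

Step 1 (isobaric): W = PΔV = (397 kPa)(7.6 − 18.2 L) = -4208 J.
Step 2 (isochoric): W = 0 (constant volume).
W_total = -4208 + 0 = -4208 J.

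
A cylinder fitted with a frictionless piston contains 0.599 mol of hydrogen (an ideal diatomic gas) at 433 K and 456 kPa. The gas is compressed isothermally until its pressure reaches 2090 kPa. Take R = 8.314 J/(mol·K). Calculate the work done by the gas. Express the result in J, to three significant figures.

W ≈ -3280 J

Isothermal process: W = nRT ln(V₂/V₁) = nRT ln(P₁/P₂).
W = (0.599)(8.314)(433) × ln(456/2090)
  = 2156 × ln(0.2182) = 2156 × -1.522
W_by_gas = -3283 J.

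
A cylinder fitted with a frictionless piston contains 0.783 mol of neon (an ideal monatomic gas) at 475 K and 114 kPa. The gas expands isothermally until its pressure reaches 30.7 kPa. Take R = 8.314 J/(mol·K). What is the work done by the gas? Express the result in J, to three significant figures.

Isothermal process: W = nRT ln(V₂/V₁) = nRT ln(P₁/P₂).
W = (0.783)(8.314)(475) × ln(114/30.7)
  = 3092 × ln(3.713) = 3092 × 1.312
W_by_gas = 4057 J.

W ≈ 4060 J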